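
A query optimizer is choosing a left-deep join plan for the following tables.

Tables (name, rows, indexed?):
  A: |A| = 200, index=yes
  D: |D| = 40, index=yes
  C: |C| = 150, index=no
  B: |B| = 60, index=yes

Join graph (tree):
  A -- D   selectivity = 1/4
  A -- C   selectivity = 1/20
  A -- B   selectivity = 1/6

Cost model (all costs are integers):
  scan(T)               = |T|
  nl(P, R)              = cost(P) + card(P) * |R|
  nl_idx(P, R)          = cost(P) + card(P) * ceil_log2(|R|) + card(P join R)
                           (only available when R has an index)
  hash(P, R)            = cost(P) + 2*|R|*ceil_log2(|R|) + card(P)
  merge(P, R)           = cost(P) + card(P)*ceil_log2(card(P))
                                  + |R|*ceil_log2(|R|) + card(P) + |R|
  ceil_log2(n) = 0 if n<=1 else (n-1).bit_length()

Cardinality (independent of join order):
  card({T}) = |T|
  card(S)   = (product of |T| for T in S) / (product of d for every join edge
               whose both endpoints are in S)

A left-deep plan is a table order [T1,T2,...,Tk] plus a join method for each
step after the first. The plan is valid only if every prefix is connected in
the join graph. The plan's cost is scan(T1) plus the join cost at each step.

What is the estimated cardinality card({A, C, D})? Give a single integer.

15000

Tables in S: A(200), C(150), D(40)
Edges inside S: A-D(d=4), A-C(d=20)
numerator = 200 * 150 * 40 = 1200000
denominator = 4 * 20 = 80
card(S) = 1200000 / 80 = 15000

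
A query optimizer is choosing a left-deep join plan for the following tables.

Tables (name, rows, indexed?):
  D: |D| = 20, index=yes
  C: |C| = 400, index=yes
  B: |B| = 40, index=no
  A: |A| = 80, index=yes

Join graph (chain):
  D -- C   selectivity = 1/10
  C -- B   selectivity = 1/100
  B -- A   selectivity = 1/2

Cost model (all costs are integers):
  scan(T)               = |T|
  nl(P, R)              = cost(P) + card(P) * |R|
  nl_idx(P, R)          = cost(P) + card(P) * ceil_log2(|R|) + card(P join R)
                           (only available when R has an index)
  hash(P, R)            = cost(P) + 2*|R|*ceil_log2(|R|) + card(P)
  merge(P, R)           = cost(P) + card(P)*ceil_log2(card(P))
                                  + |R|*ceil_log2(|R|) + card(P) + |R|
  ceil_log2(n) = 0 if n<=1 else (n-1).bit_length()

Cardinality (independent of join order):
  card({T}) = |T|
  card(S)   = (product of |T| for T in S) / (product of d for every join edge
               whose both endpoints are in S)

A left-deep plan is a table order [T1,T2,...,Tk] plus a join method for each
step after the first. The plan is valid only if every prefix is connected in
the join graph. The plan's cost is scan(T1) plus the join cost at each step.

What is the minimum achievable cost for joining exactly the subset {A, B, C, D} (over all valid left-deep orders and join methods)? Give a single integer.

2360

Selinger DP over subsets of {A,B,C,D}:
  {D}: scan cost=20, card=20
  {C}: scan cost=400, card=400
  {B}: scan cost=40, card=40
  {A}: scan cost=80, card=80
  {CD}: card=800; try (D,hash)→1000, (C,nl_idx)→1000, (D,nl_idx)→3200, (C,merge)→4140, (D,merge)→4520, (C,hash)→7240 …(+2); best=1000 via (D,hash)
  {BC}: card=160; try (C,nl_idx)→560, (B,hash)→1280, (C,merge)→4320, (B,merge)→4680, (C,hash)→7280, (C,nl)→16040 …(+1); best=560 via (C,nl_idx)
  {AB}: card=1600; try (B,hash)→640, (A,merge)→960, (B,merge)→1000, (A,hash)→1200, (A,nl_idx)→1920, (A,nl)→3240 …(+1); best=640 via (B,hash)
  {BCD}: card=320; try (D,hash)→920, (D,nl_idx)→1680, (D,merge)→2120, (B,hash)→2280, (D,nl)→3760, (B,merge)→10080 …(+1); best=920 via (D,hash)
  {ABC}: card=6400; try (A,hash)→1840, (A,merge)→2640, (A,nl_idx)→8080, (C,hash)→9440, (A,nl)→13360, (C,nl_idx)→21440 …(+2); best=1840 via (A,hash)
  {ABCD}: card=12800; try (A,hash)→2360, (A,merge)→4760, (D,hash)→8440, (A,nl_idx)→15960, (A,nl)→26520, (D,nl_idx)→46640 …(+2); best=2360 via (A,hash)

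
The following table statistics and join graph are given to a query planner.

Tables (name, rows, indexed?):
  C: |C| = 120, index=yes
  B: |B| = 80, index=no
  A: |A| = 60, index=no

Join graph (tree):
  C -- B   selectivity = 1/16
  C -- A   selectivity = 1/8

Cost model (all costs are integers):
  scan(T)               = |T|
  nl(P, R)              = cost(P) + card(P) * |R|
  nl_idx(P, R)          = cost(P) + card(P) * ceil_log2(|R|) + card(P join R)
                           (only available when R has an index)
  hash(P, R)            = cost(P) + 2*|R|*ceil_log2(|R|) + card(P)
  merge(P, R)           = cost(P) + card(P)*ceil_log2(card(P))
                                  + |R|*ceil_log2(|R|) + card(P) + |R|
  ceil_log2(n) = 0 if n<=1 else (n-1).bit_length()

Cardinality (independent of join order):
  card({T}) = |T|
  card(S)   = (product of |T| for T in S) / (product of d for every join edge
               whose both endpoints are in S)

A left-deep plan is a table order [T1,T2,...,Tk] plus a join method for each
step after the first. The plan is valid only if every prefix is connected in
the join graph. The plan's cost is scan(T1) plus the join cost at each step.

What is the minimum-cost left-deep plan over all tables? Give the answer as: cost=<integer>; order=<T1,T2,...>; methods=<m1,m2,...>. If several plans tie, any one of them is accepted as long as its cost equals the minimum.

Selinger DP (subsets sized 1..n):
  {C}: scan cost=120, card=120
  {B}: scan cost=80, card=80
  {A}: scan cost=60, card=60
  {BC}: card=600; try (C,nl_idx)→1240, (B,hash)→1360, (C,merge)→1680, (B,merge)→1720, (C,hash)→1840, (C,nl)→9680 …(+1); best=1240 via (C,nl_idx)
  {AC}: card=900; try (A,hash)→960, (C,nl_idx)→1380, (C,merge)→1440, (A,merge)→1500, (C,hash)→1800, (C,nl)→7260 …(+1); best=960 via (A,hash)
  {ABC}: card=4500; try (A,hash)→2560, (B,hash)→2980, (A,merge)→8260, (B,merge)→11500, (A,nl)→37240, (B,nl)→72960; best=2560 via (A,hash)

cost=2560; order=B,C,A; methods=nl_idx,hash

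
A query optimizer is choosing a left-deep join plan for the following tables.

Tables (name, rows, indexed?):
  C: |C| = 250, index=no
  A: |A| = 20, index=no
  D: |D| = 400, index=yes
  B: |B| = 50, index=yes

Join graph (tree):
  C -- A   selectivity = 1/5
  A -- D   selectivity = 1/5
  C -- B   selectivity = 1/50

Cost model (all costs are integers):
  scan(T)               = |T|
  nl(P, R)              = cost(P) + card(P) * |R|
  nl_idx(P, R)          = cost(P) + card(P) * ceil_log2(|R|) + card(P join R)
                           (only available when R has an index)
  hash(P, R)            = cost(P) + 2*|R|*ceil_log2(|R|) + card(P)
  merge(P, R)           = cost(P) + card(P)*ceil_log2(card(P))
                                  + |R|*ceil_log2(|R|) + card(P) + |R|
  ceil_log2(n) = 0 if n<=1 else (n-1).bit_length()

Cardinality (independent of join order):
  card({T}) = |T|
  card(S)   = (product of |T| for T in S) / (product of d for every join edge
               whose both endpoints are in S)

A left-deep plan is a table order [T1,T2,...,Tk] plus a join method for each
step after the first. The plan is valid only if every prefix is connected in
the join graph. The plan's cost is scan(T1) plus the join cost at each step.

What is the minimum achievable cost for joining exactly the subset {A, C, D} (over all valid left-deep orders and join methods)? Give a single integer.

6600

Selinger DP over subsets of {A,C,D}:
  {C}: scan cost=250, card=250
  {A}: scan cost=20, card=20
  {D}: scan cost=400, card=400
  {AC}: card=1000; try (A,hash)→700, (C,merge)→2390, (A,merge)→2620, (C,hash)→4040, (C,nl)→5020, (A,nl)→5250; best=700 via (A,hash)
  {AD}: card=1600; try (A,hash)→1000, (D,nl_idx)→1800, (D,merge)→4140, (A,merge)→4520, (D,hash)→7240, (D,nl)→8020 …(+1); best=1000 via (A,hash)
  {ACD}: card=80000; try (C,hash)→6600, (D,hash)→8900, (D,merge)→15700, (C,merge)→22450, (D,nl_idx)→89700, (D,nl)→400700 …(+1); best=6600 via (C,hash)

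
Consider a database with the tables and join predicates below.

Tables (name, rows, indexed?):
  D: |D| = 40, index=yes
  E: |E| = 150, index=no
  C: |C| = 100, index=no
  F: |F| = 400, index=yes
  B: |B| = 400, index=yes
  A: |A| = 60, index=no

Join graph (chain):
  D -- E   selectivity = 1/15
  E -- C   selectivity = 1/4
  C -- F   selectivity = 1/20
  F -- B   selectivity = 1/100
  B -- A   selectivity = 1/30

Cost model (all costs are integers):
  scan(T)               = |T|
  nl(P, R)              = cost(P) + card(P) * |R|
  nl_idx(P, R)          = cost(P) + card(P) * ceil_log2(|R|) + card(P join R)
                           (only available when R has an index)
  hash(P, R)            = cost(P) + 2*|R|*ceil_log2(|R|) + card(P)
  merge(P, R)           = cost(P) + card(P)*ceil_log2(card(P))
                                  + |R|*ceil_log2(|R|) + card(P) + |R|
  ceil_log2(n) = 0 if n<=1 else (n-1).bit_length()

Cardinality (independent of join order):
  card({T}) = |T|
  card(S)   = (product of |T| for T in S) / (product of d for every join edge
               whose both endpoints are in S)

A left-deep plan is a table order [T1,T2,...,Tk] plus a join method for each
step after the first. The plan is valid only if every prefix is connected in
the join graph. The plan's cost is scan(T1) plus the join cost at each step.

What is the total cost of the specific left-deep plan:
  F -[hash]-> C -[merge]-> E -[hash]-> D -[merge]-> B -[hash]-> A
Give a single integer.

4707750

step 1: scan F: cost=400, card=400
step 2: join C via hash
    card(P join C) = 400*100/(20) = 2000
    cost = 400 + 2*100*7 + 400 = 2200
step 3: join E via merge
    card(P join E) = 2000*150/(4) = 75000
    cost = 2200 + 2000*11 + 150*8 + 2000 + 150 = 27550
step 4: join D via hash
    card(P join D) = 75000*40/(15) = 200000
    cost = 27550 + 2*40*6 + 75000 = 103030
step 5: join B via merge
    card(P join B) = 200000*400/(100) = 800000
    cost = 103030 + 200000*18 + 400*9 + 200000 + 400 = 3907030
step 6: join A via hash
    card(P join A) = 800000*60/(30) = 1600000
    cost = 3907030 + 2*60*6 + 800000 = 4707750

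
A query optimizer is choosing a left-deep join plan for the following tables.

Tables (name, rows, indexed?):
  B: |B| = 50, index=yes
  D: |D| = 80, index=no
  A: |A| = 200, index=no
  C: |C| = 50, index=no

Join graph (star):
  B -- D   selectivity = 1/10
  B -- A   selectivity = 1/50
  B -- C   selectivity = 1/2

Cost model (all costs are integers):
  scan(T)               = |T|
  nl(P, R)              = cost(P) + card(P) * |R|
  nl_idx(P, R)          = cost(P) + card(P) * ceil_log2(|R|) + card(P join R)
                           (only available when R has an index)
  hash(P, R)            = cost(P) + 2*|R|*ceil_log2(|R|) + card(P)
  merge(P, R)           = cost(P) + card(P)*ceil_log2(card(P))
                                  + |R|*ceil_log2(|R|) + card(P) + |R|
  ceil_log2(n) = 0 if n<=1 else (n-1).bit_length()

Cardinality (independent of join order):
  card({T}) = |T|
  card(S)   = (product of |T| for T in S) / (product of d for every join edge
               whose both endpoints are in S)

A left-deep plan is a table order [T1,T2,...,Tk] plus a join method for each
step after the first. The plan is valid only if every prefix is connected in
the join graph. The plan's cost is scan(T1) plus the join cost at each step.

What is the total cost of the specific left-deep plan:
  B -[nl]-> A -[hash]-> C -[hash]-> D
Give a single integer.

16970

step 1: scan B: cost=50, card=50
step 2: join A via nl
    card(P join A) = 50*200/(50) = 200
    cost = 50 + 50*200 = 10050
step 3: join C via hash
    card(P join C) = 200*50/(2) = 5000
    cost = 10050 + 2*50*6 + 200 = 10850
step 4: join D via hash
    card(P join D) = 5000*80/(10) = 40000
    cost = 10850 + 2*80*7 + 5000 = 16970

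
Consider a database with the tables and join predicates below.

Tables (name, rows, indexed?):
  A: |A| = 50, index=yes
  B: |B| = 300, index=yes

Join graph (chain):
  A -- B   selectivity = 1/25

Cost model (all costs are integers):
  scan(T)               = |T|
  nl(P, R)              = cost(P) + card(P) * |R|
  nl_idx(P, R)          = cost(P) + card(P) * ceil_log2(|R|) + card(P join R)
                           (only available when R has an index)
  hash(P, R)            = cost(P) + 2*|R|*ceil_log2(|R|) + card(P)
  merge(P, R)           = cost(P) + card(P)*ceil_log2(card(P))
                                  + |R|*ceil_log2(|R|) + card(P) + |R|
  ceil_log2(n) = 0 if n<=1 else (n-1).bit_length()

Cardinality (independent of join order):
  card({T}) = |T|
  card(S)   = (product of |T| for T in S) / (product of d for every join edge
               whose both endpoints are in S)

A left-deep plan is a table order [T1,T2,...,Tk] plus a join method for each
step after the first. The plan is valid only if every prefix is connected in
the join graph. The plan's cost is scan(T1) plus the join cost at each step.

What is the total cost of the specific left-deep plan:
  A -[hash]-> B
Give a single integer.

5500

step 1: scan A: cost=50, card=50
step 2: join B via hash
    card(P join B) = 50*300/(25) = 600
    cost = 50 + 2*300*9 + 50 = 5500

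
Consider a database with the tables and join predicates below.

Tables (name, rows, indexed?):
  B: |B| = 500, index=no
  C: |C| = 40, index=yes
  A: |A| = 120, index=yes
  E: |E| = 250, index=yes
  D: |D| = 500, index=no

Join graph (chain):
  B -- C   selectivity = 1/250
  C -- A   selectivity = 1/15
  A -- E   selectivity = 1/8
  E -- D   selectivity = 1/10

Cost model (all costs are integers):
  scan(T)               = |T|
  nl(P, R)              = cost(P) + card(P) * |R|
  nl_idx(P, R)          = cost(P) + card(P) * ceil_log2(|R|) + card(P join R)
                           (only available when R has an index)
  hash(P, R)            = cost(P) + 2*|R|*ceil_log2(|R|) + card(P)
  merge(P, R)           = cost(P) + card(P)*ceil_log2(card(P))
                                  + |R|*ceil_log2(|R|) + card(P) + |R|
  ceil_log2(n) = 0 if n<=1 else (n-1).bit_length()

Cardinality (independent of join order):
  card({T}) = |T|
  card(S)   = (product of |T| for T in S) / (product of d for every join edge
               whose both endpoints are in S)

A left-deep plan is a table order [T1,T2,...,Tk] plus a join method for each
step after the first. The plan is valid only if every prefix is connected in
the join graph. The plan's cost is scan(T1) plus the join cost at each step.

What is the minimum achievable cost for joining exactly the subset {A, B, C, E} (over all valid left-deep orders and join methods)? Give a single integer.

7320

Selinger DP over subsets of {A,B,C,E}:
  {B}: scan cost=500, card=500
  {C}: scan cost=40, card=40
  {A}: scan cost=120, card=120
  {E}: scan cost=250, card=250
  {BC}: card=80; try (C,hash)→1480, (C,nl_idx)→3580, (B,merge)→5320, (C,merge)→5780, (B,hash)→9080, (B,nl)→20040 …(+1); best=1480 via (C,hash)
  {AC}: card=320; try (A,nl_idx)→640, (C,hash)→720, (C,nl_idx)→1160, (A,merge)→1280, (C,merge)→1360, (A,hash)→1760 …(+2); best=640 via (A,nl_idx)
  {AE}: card=3750; try (A,hash)→2180, (E,merge)→3330, (A,merge)→3460, (E,hash)→4240, (E,nl_idx)→4830, (A,nl_idx)→5750 …(+2); best=2180 via (A,hash)
  {ABC}: card=640; try (A,nl_idx)→2680, (A,merge)→3080, (A,hash)→3240, (B,merge)→8840, (B,hash)→9960, (A,nl)→11080 …(+1); best=2680 via (A,nl_idx)
  {ACE}: card=10000; try (E,hash)→4960, (E,merge)→6090, (C,hash)→6410, (E,nl_idx)→13200, (C,nl_idx)→34680, (C,merge)→51210 …(+2); best=4960 via (E,hash)
  {ABCE}: card=20000; try (E,hash)→7320, (E,merge)→11970, (B,hash)→23960, (E,nl_idx)→27800, (B,merge)→159960, (E,nl)→162680 …(+1); best=7320 via (E,hash)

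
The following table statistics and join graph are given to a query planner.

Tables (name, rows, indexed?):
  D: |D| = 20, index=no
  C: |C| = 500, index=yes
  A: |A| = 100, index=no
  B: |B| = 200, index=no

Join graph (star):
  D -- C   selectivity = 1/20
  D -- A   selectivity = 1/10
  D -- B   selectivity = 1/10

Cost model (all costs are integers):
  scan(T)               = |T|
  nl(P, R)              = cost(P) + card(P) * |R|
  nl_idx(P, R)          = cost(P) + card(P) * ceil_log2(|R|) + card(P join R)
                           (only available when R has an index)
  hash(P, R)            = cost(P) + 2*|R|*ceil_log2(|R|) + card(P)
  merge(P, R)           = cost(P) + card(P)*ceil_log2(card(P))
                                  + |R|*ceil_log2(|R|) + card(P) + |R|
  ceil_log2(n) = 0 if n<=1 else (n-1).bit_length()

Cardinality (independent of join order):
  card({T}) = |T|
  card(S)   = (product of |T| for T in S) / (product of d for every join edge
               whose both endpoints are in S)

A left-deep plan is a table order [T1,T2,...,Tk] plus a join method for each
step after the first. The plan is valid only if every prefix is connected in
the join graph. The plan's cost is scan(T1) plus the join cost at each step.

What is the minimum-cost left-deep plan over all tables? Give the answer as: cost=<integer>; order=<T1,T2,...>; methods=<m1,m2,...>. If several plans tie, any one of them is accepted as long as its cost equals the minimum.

Selinger DP (subsets sized 1..n):
  {D}: scan cost=20, card=20
  {C}: scan cost=500, card=500
  {A}: scan cost=100, card=100
  {B}: scan cost=200, card=200
  {CD}: card=500; try (C,nl_idx)→700, (D,hash)→1200, (C,merge)→5140, (D,merge)→5620, (C,hash)→9040, (C,nl)→10020 …(+1); best=700 via (C,nl_idx)
  {AD}: card=200; try (D,hash)→400, (A,merge)→940, (D,merge)→1020, (A,hash)→1440, (A,nl)→2020, (D,nl)→2100; best=400 via (D,hash)
  {BD}: card=400; try (D,hash)→600, (B,merge)→1940, (D,merge)→2120, (B,hash)→3240, (B,nl)→4020, (D,nl)→4200; best=600 via (D,hash)
  {ACD}: card=5000; try (A,hash)→2600, (A,merge)→6500, (C,merge)→7200, (C,nl_idx)→7200, (C,hash)→9600, (A,nl)→50700 …(+1); best=2600 via (A,hash)
  {BCD}: card=10000; try (B,hash)→4400, (B,merge)→7500, (C,merge)→9600, (C,hash)→10000, (C,nl_idx)→14200, (B,nl)→100700 …(+1); best=4400 via (B,hash)
  {ABD}: card=4000; try (A,hash)→2400, (B,hash)→3800, (B,merge)→4000, (A,merge)→5400, (B,nl)→40400, (A,nl)→40600; best=2400 via (A,hash)
  {ABCD}: card=100000; try (B,hash)→10800, (C,hash)→15400, (A,hash)→15800, (C,merge)→59400, (B,merge)→74400, (C,nl_idx)→138400 …(+4); best=10800 via (B,hash)

cost=10800; order=D,C,A,B; methods=nl_idx,hash,hash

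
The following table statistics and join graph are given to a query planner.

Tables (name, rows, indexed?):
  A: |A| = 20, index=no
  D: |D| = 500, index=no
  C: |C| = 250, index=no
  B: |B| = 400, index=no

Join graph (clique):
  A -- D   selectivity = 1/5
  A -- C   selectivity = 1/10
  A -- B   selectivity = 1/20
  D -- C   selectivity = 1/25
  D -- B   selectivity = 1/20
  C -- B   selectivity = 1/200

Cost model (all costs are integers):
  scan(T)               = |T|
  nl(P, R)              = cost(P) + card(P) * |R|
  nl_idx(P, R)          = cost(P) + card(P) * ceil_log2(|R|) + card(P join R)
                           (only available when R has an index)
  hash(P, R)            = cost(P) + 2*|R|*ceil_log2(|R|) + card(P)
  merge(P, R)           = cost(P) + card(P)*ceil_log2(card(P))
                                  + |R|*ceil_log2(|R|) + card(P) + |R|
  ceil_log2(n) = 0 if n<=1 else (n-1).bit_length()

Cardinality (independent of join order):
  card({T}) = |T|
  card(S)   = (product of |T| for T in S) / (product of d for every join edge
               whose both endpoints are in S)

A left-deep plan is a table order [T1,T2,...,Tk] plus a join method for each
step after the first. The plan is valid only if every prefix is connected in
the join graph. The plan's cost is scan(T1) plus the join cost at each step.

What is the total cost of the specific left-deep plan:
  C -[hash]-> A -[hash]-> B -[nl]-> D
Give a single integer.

33400

step 1: scan C: cost=250, card=250
step 2: join A via hash
    card(P join A) = 250*20/(10) = 500
    cost = 250 + 2*20*5 + 250 = 700
step 3: join B via hash
    card(P join B) = 500*400/(20*200) = 50
    cost = 700 + 2*400*9 + 500 = 8400
step 4: join D via nl
    card(P join D) = 50*500/(5*25*20) = 10
    cost = 8400 + 50*500 = 33400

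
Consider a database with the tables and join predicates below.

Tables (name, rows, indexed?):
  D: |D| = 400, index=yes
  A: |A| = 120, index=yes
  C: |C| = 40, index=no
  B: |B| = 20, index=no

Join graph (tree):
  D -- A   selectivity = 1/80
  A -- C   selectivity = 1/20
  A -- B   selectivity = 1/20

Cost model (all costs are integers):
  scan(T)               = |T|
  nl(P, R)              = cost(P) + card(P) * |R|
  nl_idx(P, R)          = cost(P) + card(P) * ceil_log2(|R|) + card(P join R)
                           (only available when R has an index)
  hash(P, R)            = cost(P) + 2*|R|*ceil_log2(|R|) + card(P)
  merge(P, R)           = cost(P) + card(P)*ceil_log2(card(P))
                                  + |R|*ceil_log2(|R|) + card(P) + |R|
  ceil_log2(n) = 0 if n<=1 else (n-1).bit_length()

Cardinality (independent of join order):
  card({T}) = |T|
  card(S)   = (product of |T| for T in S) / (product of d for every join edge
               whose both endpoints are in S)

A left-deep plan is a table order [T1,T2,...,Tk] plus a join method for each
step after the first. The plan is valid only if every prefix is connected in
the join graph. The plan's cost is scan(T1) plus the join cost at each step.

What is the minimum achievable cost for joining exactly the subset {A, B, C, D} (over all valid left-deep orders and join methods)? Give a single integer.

Selinger DP over subsets of {A,B,C,D}:
  {D}: scan cost=400, card=400
  {A}: scan cost=120, card=120
  {C}: scan cost=40, card=40
  {B}: scan cost=20, card=20
  {AD}: card=600; try (D,nl_idx)→1800, (A,hash)→2480, (A,nl_idx)→3800, (D,merge)→5080, (A,merge)→5360, (D,hash)→7440 …(+2); best=1800 via (D,nl_idx)
  {AC}: card=240; try (A,nl_idx)→560, (C,hash)→720, (A,merge)→1280, (C,merge)→1360, (A,hash)→1760, (A,nl)→4840 …(+1); best=560 via (A,nl_idx)
  {AB}: card=120; try (A,nl_idx)→280, (B,hash)→440, (A,merge)→1100, (B,merge)→1200, (A,hash)→1720, (A,nl)→2420 …(+1); best=280 via (A,nl_idx)
  {ACD}: card=1200; try (C,hash)→2880, (D,nl_idx)→3920, (D,merge)→6720, (D,hash)→8000, (C,merge)→8680, (C,nl)→25800 …(+1); best=2880 via (C,hash)
  {ABD}: card=600; try (D,nl_idx)→1960, (B,hash)→2600, (D,merge)→5240, (D,hash)→7600, (B,merge)→8520, (B,nl)→13800 …(+1); best=1960 via (D,nl_idx)
  {ABC}: card=240; try (C,hash)→880, (B,hash)→1000, (C,merge)→1520, (B,merge)→2840, (C,nl)→5080, (B,nl)→5360; best=880 via (C,hash)
  {ABCD}: card=1200; try (C,hash)→3040, (D,nl_idx)→4240, (B,hash)→4280, (D,merge)→7040, (D,hash)→8320, (C,merge)→8840 …(+4); best=3040 via (C,hash)

3040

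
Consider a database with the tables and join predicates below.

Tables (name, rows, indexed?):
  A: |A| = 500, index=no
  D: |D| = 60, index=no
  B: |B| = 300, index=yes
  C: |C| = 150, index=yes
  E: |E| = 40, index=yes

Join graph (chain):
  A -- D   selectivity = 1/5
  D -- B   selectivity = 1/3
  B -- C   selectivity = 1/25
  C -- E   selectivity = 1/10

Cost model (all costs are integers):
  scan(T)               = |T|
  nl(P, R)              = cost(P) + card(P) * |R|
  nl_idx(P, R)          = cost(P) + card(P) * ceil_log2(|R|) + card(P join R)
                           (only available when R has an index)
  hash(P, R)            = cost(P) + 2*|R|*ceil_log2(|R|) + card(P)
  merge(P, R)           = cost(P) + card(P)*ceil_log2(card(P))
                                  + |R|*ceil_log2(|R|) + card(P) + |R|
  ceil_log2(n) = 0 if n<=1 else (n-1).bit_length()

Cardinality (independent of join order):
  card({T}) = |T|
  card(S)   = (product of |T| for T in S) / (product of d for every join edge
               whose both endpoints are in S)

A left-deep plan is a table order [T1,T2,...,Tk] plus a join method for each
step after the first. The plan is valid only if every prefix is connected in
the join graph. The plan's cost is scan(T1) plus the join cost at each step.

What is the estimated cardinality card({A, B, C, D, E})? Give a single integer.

14400000

Tables in S: A(500), B(300), C(150), D(60), E(40)
Edges inside S: A-D(d=5), D-B(d=3), B-C(d=25), C-E(d=10)
numerator = 500 * 300 * 150 * 60 * 40 = 54000000000
denominator = 5 * 3 * 25 * 10 = 3750
card(S) = 54000000000 / 3750 = 14400000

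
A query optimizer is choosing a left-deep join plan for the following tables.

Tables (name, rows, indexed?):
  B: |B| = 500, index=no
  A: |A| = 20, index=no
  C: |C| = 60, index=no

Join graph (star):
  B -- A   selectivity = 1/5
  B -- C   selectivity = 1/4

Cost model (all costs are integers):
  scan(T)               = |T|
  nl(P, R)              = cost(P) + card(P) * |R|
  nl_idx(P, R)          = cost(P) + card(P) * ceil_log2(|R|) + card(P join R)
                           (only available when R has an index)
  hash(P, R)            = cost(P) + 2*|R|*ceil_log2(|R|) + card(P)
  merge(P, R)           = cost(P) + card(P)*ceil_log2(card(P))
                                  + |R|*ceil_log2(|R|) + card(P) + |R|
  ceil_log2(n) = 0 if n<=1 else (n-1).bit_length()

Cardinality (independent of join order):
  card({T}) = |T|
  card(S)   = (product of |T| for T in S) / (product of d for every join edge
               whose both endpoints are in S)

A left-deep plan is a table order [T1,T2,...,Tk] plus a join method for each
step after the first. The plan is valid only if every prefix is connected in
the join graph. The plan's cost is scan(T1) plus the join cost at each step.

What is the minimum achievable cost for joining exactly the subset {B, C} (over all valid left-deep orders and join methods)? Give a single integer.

1720

Selinger DP over subsets of {B,C}:
  {B}: scan cost=500, card=500
  {C}: scan cost=60, card=60
  {BC}: card=7500; try (C,hash)→1720, (B,merge)→5480, (C,merge)→5920, (B,hash)→9120, (B,nl)→30060, (C,nl)→30500; best=1720 via (C,hash)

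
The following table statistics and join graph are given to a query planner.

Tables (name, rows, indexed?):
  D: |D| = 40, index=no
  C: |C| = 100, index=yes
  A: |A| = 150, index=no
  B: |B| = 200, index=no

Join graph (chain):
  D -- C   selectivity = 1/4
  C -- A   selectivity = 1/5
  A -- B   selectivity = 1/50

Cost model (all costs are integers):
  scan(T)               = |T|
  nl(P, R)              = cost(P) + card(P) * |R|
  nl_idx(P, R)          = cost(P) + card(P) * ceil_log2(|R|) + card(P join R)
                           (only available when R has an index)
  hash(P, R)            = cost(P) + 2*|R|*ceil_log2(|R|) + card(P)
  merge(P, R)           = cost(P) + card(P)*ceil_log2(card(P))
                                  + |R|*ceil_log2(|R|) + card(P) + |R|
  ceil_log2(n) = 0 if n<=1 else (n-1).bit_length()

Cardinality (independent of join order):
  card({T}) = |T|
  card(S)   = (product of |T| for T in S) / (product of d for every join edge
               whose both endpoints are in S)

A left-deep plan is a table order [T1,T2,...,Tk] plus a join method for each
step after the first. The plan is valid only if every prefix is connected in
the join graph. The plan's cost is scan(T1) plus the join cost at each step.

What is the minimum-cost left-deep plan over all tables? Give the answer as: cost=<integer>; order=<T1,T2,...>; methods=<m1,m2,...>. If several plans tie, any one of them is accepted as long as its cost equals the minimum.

Selinger DP (subsets sized 1..n):
  {D}: scan cost=40, card=40
  {C}: scan cost=100, card=100
  {A}: scan cost=150, card=150
  {B}: scan cost=200, card=200
  {CD}: card=1000; try (D,hash)→680, (C,merge)→1120, (D,merge)→1180, (C,nl_idx)→1320, (C,hash)→1480, (C,nl)→4040 …(+1); best=680 via (D,hash)
  {AC}: card=3000; try (C,hash)→1700, (A,merge)→2250, (C,merge)→2300, (A,hash)→2600, (C,nl_idx)→4200, (A,nl)→15100 …(+1); best=1700 via (C,hash)
  {AB}: card=600; try (A,hash)→2800, (B,merge)→3300, (A,merge)→3350, (B,hash)→3500, (B,nl)→30150, (A,nl)→30200; best=2800 via (A,hash)
  {ACD}: card=30000; try (A,hash)→4080, (D,hash)→5180, (A,merge)→13030, (D,merge)→40980, (D,nl)→121700, (A,nl)→150680; best=4080 via (A,hash)
  {ABC}: card=12000; try (C,hash)→4800, (B,hash)→7900, (C,merge)→10200, (C,nl_idx)→19000, (B,merge)→42500, (C,nl)→62800 …(+1); best=4800 via (C,hash)
  {ABCD}: card=120000; try (D,hash)→17280, (B,hash)→37280, (D,merge)→185080, (D,nl)→484800, (B,merge)→485880, (B,nl)→6004080; best=17280 via (D,hash)

cost=17280; order=B,A,C,D; methods=hash,hash,hash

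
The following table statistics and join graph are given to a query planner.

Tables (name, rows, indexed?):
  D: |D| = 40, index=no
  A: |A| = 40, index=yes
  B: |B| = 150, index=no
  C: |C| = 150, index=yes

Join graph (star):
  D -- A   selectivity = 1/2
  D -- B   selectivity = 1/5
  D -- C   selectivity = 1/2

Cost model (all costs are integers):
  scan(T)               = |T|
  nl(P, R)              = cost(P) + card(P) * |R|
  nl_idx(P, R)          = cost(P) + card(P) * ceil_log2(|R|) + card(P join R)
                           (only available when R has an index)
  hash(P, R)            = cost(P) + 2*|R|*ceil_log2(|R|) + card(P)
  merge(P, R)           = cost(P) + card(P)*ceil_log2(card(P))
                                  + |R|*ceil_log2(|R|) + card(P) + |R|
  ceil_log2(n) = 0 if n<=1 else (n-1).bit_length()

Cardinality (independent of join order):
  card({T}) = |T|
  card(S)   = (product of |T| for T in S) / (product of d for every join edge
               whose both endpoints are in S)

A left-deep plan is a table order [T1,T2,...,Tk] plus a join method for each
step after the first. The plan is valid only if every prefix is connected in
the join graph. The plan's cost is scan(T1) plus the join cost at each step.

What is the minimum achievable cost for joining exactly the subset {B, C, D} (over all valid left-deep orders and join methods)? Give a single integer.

Selinger DP over subsets of {B,C,D}:
  {D}: scan cost=40, card=40
  {B}: scan cost=150, card=150
  {C}: scan cost=150, card=150
  {BD}: card=1200; try (D,hash)→780, (B,merge)→1670, (D,merge)→1780, (B,hash)→2480, (B,nl)→6040, (D,nl)→6150; best=780 via (D,hash)
  {CD}: card=3000; try (D,hash)→780, (C,merge)→1670, (D,merge)→1780, (C,hash)→2480, (C,nl_idx)→3360, (C,nl)→6040 …(+1); best=780 via (D,hash)
  {BCD}: card=90000; try (C,hash)→4380, (B,hash)→6180, (C,merge)→16530, (B,merge)→41130, (C,nl_idx)→100380, (C,nl)→180780 …(+1); best=4380 via (C,hash)

4380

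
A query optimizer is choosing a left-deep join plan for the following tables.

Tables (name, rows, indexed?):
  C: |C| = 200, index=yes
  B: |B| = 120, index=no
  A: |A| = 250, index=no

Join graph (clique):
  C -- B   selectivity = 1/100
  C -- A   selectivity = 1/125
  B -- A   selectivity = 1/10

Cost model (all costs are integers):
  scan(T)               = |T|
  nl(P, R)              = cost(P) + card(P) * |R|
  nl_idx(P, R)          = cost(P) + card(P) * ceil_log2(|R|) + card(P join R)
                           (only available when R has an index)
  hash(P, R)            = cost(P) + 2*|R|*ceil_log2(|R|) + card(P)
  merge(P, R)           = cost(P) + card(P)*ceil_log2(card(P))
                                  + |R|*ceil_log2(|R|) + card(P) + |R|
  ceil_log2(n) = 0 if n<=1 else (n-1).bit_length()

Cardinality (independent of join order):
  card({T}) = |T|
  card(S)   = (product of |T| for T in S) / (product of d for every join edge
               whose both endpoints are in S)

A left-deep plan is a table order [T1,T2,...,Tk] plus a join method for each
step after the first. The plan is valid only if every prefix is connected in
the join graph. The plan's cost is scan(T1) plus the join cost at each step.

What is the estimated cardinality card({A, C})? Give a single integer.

400

Tables in S: A(250), C(200)
Edges inside S: C-A(d=125)
numerator = 250 * 200 = 50000
denominator = 125 = 125
card(S) = 50000 / 125 = 400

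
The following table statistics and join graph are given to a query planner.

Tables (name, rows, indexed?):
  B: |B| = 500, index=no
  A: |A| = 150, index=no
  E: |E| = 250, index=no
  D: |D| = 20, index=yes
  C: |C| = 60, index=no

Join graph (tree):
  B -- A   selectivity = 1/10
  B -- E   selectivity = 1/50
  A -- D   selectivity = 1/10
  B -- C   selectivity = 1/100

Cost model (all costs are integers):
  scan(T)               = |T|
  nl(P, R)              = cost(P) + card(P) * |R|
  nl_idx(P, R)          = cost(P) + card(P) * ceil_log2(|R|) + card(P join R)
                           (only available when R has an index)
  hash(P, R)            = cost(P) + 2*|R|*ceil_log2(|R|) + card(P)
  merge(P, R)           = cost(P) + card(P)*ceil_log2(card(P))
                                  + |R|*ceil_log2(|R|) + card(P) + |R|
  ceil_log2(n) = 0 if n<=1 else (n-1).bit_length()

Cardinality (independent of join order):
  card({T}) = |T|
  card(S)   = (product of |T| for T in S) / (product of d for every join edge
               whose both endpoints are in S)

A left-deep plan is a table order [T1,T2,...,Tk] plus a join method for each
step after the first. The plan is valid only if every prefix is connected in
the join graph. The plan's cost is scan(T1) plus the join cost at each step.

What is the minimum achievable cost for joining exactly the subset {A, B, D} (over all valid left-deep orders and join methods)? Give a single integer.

Selinger DP over subsets of {A,B,D}:
  {B}: scan cost=500, card=500
  {A}: scan cost=150, card=150
  {D}: scan cost=20, card=20
  {AB}: card=7500; try (A,hash)→3400, (B,merge)→6500, (A,merge)→6850, (B,hash)→9300, (B,nl)→75150, (A,nl)→75500; best=3400 via (A,hash)
  {AD}: card=300; try (D,hash)→500, (D,nl_idx)→1200, (A,merge)→1490, (D,merge)→1620, (A,hash)→2440, (A,nl)→3020 …(+1); best=500 via (D,hash)
  {ABD}: card=15000; try (B,merge)→8500, (B,hash)→9800, (D,hash)→11100, (D,nl_idx)→55900, (D,merge)→108520, (B,nl)→150500 …(+1); best=8500 via (B,merge)

8500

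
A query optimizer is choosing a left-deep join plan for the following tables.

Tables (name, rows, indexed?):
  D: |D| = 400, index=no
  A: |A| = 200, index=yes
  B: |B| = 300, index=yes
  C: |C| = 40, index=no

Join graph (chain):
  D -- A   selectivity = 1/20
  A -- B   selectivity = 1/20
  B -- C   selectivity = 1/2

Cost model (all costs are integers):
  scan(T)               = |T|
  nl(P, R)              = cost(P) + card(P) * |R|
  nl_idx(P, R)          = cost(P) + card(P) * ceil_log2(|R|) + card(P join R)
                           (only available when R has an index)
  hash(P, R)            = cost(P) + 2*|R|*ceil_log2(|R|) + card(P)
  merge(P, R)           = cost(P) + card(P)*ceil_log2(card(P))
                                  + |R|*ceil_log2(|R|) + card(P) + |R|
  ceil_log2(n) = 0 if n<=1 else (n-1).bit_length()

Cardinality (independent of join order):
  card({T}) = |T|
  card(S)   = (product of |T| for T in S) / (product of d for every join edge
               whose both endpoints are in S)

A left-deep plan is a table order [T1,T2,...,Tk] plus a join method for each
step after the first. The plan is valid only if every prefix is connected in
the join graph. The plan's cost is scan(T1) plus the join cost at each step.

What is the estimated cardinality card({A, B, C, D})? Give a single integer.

1200000

Tables in S: A(200), B(300), C(40), D(400)
Edges inside S: D-A(d=20), A-B(d=20), B-C(d=2)
numerator = 200 * 300 * 40 * 400 = 960000000
denominator = 20 * 20 * 2 = 800
card(S) = 960000000 / 800 = 1200000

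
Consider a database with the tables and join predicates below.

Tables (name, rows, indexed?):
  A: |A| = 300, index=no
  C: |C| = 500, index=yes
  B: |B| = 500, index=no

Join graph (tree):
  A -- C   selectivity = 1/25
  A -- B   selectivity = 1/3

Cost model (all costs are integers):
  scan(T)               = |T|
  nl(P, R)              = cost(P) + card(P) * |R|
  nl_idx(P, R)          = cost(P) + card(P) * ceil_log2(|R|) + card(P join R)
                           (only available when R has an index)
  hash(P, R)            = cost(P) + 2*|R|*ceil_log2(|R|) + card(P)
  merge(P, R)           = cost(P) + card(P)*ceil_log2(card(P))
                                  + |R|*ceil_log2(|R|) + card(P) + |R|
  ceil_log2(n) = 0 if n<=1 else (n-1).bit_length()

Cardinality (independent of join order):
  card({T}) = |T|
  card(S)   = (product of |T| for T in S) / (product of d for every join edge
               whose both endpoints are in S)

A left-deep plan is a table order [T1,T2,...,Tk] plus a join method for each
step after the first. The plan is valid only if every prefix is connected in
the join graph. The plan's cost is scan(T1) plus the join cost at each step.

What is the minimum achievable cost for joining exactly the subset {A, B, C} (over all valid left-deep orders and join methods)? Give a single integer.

Selinger DP over subsets of {A,B,C}:
  {A}: scan cost=300, card=300
  {C}: scan cost=500, card=500
  {B}: scan cost=500, card=500
  {AC}: card=6000; try (A,hash)→6400, (C,merge)→8300, (A,merge)→8500, (C,nl_idx)→9000, (C,hash)→9600, (C,nl)→150300 …(+1); best=6400 via (A,hash)
  {AB}: card=50000; try (A,hash)→6400, (B,merge)→8300, (A,merge)→8500, (B,hash)→9600, (B,nl)→150300, (A,nl)→150500; best=6400 via (A,hash)
  {ABC}: card=1000000; try (B,hash)→21400, (C,hash)→65400, (B,merge)→95400, (C,merge)→861400, (C,nl_idx)→1456400, (B,nl)→3006400 …(+1); best=21400 via (B,hash)

21400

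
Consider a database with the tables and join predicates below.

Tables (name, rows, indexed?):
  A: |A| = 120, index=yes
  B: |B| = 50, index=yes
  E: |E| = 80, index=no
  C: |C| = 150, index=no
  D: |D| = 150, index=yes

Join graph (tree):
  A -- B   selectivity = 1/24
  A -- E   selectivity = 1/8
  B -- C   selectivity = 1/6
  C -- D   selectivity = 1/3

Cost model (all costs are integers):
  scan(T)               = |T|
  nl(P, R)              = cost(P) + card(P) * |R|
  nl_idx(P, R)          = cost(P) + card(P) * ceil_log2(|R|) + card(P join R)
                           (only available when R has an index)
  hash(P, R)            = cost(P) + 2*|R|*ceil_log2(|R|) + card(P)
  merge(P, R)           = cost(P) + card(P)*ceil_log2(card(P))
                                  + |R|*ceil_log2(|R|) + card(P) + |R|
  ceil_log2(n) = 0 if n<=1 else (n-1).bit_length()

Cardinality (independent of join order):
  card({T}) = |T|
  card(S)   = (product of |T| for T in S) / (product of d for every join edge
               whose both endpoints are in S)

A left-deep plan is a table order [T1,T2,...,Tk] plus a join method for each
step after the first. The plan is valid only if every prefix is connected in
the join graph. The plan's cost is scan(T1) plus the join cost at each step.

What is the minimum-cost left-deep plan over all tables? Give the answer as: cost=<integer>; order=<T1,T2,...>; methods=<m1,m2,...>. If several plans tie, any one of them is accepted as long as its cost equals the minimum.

Selinger DP (subsets sized 1..n):
  {A}: scan cost=120, card=120
  {B}: scan cost=50, card=50
  {E}: scan cost=80, card=80
  {C}: scan cost=150, card=150
  {D}: scan cost=150, card=150
  {AB}: card=250; try (A,nl_idx)→650, (B,hash)→840, (B,nl_idx)→1090, (A,merge)→1360, (B,merge)→1430, (A,hash)→1780 …(+2); best=650 via (A,nl_idx)
  {AE}: card=1200; try (E,hash)→1360, (A,merge)→1680, (E,merge)→1720, (A,hash)→1840, (A,nl_idx)→1840, (A,nl)→9680 …(+1); best=1360 via (E,hash)
  {BC}: card=1250; try (B,hash)→900, (C,merge)→1750, (B,merge)→1850, (B,nl_idx)→2300, (C,hash)→2500, (C,nl)→7550 …(+1); best=900 via (B,hash)
  {CD}: card=7500; try (D,hash)→2700, (C,hash)→2700, (D,merge)→2850, (C,merge)→2850, (D,nl_idx)→8850, (D,nl)→22650 …(+1); best=2700 via (D,hash)
  {ABE}: card=2500; try (E,hash)→2020, (B,hash)→3160, (E,merge)→3540, (B,nl_idx)→11060, (B,merge)→16110, (E,nl)→20650 …(+1); best=2020 via (E,hash)
  {ABC}: card=6250; try (C,hash)→3300, (A,hash)→3830, (C,merge)→4250, (A,nl_idx)→15900, (A,merge)→16860, (C,nl)→38150 …(+1); best=3300 via (C,hash)
  {BCD}: card=62500; try (D,hash)→4550, (B,hash)→10800, (D,merge)→17250, (D,nl_idx)→73400, (B,merge)→108050, (B,nl_idx)→110200 …(+2); best=4550 via (D,hash)
  {ABCE}: card=62500; try (C,hash)→6920, (E,hash)→10670, (C,merge)→35870, (E,merge)→91440, (C,nl)→377020, (E,nl)→503300; best=6920 via (C,hash)
  {ABCD}: card=312500; try (D,hash)→11950, (A,hash)→68730, (D,merge)→92150, (D,nl_idx)→365800, (A,nl_idx)→754550, (D,nl)→940800 …(+2); best=11950 via (D,hash)
  {ABCDE}: card=3125000; try (D,hash)→71820, (E,hash)→325570, (D,merge)→1070770, (D,nl_idx)→3631920, (E,merge)→6262590, (D,nl)→9381920 …(+1); best=71820 via (D,hash)

cost=71820; order=B,A,E,C,D; methods=nl_idx,hash,hash,hash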